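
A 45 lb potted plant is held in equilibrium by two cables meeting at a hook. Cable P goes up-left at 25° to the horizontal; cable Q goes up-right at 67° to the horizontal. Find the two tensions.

ΣF_x = 0: −T_P·cos25° + T_Q·cos67° = 0 → T_Q = 2.31952·T_P.
ΣF_y = 0: T_P·sin25° + T_Q·sin67° = 45.
Substitute: T_P·(0.422618 + 2.31952·0.920505) = 45 → T_P = 17.5936 ≈ 17.59 lb.
Then T_Q = 2.31952 × 17.5936 = 40.81 lb.

T_P = 17.59 lb, T_Q = 40.81 lb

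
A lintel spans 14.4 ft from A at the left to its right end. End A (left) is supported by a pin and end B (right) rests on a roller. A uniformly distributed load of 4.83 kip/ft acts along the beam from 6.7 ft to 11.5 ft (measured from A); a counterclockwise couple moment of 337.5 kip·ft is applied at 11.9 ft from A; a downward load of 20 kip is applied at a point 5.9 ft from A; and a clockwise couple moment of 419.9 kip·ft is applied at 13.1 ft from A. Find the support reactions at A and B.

A_x = 0, A_y = 14.62 kip, B_y = 28.57 kip

Resultant of the distributed load: 4.83 × 4.8 = 23.184 kip at 9.1 ft from A.
Taking moments about A: B_y·14.4 − (4.83·4.8)·9.1 + 337.5 − 20·5.9 − 419.9 = 0 → B_y = 411.3744/14.4 = 28.5677 ≈ 28.57 kip.
ΣF_y = 0: A_y + 28.5677 − 4.83·4.8 − 20 = 0 → A_y = 14.62 kip.
ΣF_x = 0: no horizontal applied forces, so A_x = 0.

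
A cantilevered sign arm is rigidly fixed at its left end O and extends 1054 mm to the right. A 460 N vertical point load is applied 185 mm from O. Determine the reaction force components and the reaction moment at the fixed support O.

ΣF_x = 0: O_x = 0.
ΣF_y = 0: O_y − 460 = 0 → O_y = 460.0 N.
ΣM about O: M_O − 460·185 = 0 → M_O = 85100 N·mm.

O_x = 0, O_y = 460.0 N, M_O = 85100 N·mm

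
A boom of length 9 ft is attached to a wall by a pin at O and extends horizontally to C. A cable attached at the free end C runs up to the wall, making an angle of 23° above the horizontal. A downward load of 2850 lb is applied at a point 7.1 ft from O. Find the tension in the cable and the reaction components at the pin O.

ΣM about O: T·sin23°·9 − 2850·7.1 = 0 → T = 20235/(9·0.390731) = 5754.17 ≈ 5754 lb.
ΣF_x = 0: O_x − T·cos23° = 0 → O_x = 5754.17 × 0.920505 = 5297 lb.
ΣF_y = 0: O_y + T·sin23° − 2850 = 0 → O_y = 2850 − 5754.17 × 0.390731 = 601.7 lb.

T = 5754 lb, O_x = 5297 lb, O_y = 601.7 lb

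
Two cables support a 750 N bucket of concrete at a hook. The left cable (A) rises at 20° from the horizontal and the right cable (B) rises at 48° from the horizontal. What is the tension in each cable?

ΣF_x = 0: −T_A·cos20° + T_B·cos48° = 0 → T_B = 1.40435·T_A.
ΣF_y = 0: T_A·sin20° + T_B·sin48° = 750.
Substitute: T_A·(0.34202 + 1.40435·0.743145) = 750 → T_A = 541.26 ≈ 541.3 N.
Then T_B = 1.40435 × 541.26 = 760.1 N.

T_A = 541.3 N, T_B = 760.1 N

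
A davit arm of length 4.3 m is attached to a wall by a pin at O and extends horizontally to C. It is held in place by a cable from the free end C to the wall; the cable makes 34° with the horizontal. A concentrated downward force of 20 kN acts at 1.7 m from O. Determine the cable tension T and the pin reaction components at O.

T = 14.14 kN, O_x = 11.72 kN, O_y = 12.09 kN

ΣM about O: T·sin34°·4.3 − 20·1.7 = 0 → T = 34/(4.3·0.559193) = 14.14 kN.
ΣF_x = 0: O_x − T·cos34° = 0 → O_x = 14.14 × 0.829038 = 11.72 kN.
ΣF_y = 0: O_y + T·sin34° − 20 = 0 → O_y = 20 − 14.14 × 0.559193 = 12.09 kN.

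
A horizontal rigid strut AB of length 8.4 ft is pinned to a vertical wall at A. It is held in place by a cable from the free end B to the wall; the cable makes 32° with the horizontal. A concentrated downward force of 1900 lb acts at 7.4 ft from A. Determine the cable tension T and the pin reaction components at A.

T = 3159 lb, A_x = 2679 lb, A_y = 226.2 lb

ΣM about A: T·sin32°·8.4 − 1900·7.4 = 0 → T = 14060/(8.4·0.529919) = 3158.61 ≈ 3159 lb.
ΣF_x = 0: A_x − T·cos32° = 0 → A_x = 3158.61 × 0.848048 = 2679 lb.
ΣF_y = 0: A_y + T·sin32° − 1900 = 0 → A_y = 1900 − 3158.61 × 0.529919 = 226.2 lb.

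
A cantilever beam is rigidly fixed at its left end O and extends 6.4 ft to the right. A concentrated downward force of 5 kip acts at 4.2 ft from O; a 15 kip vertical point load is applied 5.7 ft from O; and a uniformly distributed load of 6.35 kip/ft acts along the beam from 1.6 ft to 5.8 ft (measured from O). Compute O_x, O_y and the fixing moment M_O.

Resultant of the distributed load: 6.35 × 4.2 = 26.67 kip at 3.7 ft from O.
ΣF_x = 0: O_x = 0.
ΣF_y = 0: O_y − 5 − 15 − 6.35·4.2 = 0 → O_y = 46.67 kip.
ΣM about O: M_O − 5·4.2 − 15·5.7 − (6.35·4.2)·3.7 = 0 → M_O = 205.2 kip·ft.

O_x = 0, O_y = 46.67 kip, M_O = 205.2 kip·ft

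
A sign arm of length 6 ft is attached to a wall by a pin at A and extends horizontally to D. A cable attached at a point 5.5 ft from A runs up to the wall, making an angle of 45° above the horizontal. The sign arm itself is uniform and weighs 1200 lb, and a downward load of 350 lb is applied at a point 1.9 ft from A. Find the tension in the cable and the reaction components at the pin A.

T = 1097 lb, A_x = 775.5 lb, A_y = 774.5 lb

ΣM about A: T·sin45°·5.5 − 1200·3 − 350·1.9 = 0 → T = 4265/(5.5·0.707107) = 1096.66 ≈ 1097 lb.
ΣF_x = 0: A_x − T·cos45° = 0 → A_x = 1096.66 × 0.707107 = 775.5 lb.
ΣF_y = 0: A_y + T·sin45° − 1200 − 350 = 0 → A_y = 1550 − 1096.66 × 0.707107 = 774.5 lb.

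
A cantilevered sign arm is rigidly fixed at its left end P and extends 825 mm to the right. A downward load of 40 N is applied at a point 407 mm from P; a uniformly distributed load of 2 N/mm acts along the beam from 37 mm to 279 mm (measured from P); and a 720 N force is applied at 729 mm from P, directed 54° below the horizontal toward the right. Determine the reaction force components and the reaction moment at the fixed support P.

P_x = -423.2 N, P_y = 1106 N, M_P = 517400 N·mm

Resultant of the distributed load: 2 × 242 = 484 N at 158 mm from P.
ΣF_x = 0: P_x + 720·cos54° = 0 → P_x = -423.2 N.
ΣF_y = 0: P_y − 40 − 2·242 − 720·sin54° = 0 → P_y = 1106 N.
ΣM about P: M_P − 40·407 − (2·242)·158 − 720·sin54°·729 = 0 → M_P = 517400 N·mm.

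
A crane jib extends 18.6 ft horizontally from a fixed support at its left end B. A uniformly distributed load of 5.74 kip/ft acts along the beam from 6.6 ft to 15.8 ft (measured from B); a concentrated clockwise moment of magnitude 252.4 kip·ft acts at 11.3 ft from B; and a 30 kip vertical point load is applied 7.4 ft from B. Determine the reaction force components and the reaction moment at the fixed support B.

Resultant of the distributed load: 5.74 × 9.2 = 52.808 kip at 11.2 ft from B.
ΣF_x = 0: B_x = 0.
ΣF_y = 0: B_y − 5.74·9.2 − 30 = 0 → B_y = 82.81 kip.
ΣM about B: M_B − (5.74·9.2)·11.2 − 252.4 − 30·7.4 = 0 → M_B = 1066 kip·ft.

B_x = 0, B_y = 82.81 kip, M_B = 1066 kip·ft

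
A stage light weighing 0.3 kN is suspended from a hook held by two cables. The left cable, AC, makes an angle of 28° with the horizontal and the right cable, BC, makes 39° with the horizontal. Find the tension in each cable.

T_AC = 0.2533 kN, T_BC = 0.2878 kN

ΣF_x = 0: −T_AC·cos28° + T_BC·cos39° = 0 → T_BC = 1.13614·T_AC.
ΣF_y = 0: T_AC·sin28° + T_BC·sin39° = 0.3.
Substitute: T_AC·(0.469472 + 1.13614·0.62932) = 0.3 → T_AC = 0.253278 ≈ 0.2533 kN.
Then T_BC = 1.13614 × 0.253278 = 0.2878 kN.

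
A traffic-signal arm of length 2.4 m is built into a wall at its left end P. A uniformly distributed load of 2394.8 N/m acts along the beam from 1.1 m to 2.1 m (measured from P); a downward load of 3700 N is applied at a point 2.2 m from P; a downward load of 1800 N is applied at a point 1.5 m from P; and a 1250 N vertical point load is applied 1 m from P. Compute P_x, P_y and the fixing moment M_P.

P_x = 0, P_y = 9145 N, M_P = 15920 N·m

Resultant of the distributed load: 2394.8 × 1 = 2394.8 N at 1.6 m from P.
ΣF_x = 0: P_x = 0.
ΣF_y = 0: P_y − 2394.8·1 − 3700 − 1800 − 1250 = 0 → P_y = 9145 N.
ΣM about P: M_P − (2394.8·1)·1.6 − 3700·2.2 − 1800·1.5 − 1250·1 = 0 → M_P = 15920 N·m.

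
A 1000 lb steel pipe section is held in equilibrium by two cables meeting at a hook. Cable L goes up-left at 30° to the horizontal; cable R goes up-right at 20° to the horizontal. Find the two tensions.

ΣF_x = 0: −T_L·cos30° + T_R·cos20° = 0 → T_R = 0.921605·T_L.
ΣF_y = 0: T_L·sin30° + T_R·sin20° = 1000.
Substitute: T_L·(0.5 + 0.921605·0.34202) = 1000 → T_L = 1226.68 ≈ 1227 lb.
Then T_R = 0.921605 × 1226.68 = 1131 lb.

T_L = 1227 lb, T_R = 1131 lb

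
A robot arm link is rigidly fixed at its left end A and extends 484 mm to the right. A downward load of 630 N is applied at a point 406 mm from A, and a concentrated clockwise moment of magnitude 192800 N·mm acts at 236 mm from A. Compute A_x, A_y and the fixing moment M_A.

A_x = 0, A_y = 630.0 N, M_A = 448600 N·mm

ΣF_x = 0: A_x = 0.
ΣF_y = 0: A_y − 630 = 0 → A_y = 630.0 N.
ΣM about A: M_A − 630·406 − 192800 = 0 → M_A = 448600 N·mm.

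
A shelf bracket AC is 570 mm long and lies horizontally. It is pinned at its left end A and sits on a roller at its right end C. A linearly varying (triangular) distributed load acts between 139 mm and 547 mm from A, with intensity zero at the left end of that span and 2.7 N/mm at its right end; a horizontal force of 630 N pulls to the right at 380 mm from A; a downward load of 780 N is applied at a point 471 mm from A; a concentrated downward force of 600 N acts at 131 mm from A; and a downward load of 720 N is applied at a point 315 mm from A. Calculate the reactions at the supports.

Resultant of the triangular load: ½ × 2.7 × 408 = 550.8 N, acting at 411 mm from A (one-third of the span from the peak).
ΣM about A: C_y·570 − (½·2.7·408)·411 − 780·471 − 600·131 − 720·315 = 0 → C_y = 899158.8/570 = 1577.47 ≈ 1577 N.
ΣF_y = 0: A_y + 1577.47 − ½·2.7·408 − 780 − 600 − 720 = 0 → A_y = 1073 N.
ΣF_x = 0: A_x + 630 = 0 → A_x = -630.0 N.

A_x = -630.0 N, A_y = 1073 N, C_y = 1577 N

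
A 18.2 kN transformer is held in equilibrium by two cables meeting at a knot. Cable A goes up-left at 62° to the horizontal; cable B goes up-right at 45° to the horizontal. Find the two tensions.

ΣF_x = 0: −T_A·cos62° + T_B·cos45° = 0 → T_B = 0.663933·T_A.
ΣF_y = 0: T_A·sin62° + T_B·sin45° = 18.2.
Substitute: T_A·(0.882948 + 0.663933·0.707107) = 18.2 → T_A = 13.4574 ≈ 13.46 kN.
Then T_B = 0.663933 × 13.4574 = 8.935 kN.

T_A = 13.46 kN, T_B = 8.935 kN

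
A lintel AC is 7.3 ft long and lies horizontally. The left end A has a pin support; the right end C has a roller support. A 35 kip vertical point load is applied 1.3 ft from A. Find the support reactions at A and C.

Moments about A: C_y·7.3 − 35·1.3 = 0 → C_y = 45.5/7.3 = 6.23288 ≈ 6.233 kip.
ΣF_y = 0: A_y + 6.23288 − 35 = 0 → A_y = 28.77 kip.
ΣF_x = 0: no horizontal applied forces, so A_x = 0.

A_x = 0, A_y = 28.77 kip, C_y = 6.233 kip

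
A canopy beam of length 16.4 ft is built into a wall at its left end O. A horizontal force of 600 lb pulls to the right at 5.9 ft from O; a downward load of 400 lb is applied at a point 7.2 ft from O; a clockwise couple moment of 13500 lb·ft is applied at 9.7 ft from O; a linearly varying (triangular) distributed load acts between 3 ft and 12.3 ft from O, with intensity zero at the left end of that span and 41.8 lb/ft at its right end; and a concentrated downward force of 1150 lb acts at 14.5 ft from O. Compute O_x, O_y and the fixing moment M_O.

O_x = -600.0 lb, O_y = 1744 lb, M_O = 34840 lb·ft

Resultant of the triangular load: ½ × 41.8 × 9.3 = 194.37 lb, acting at 9.2 ft from O (one-third of the span from the peak).
ΣF_x = 0: O_x + 600 = 0 → O_x = -600.0 lb.
ΣF_y = 0: O_y − 400 − ½·41.8·9.3 − 1150 = 0 → O_y = 1744 lb.
ΣM about O: M_O − 400·7.2 − 13500 − (½·41.8·9.3)·9.2 − 1150·14.5 = 0 → M_O = 34840 lb·ft.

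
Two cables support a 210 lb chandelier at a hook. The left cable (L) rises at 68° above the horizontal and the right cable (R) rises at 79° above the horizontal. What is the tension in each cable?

ΣF_x = 0: −T_L·cos68° + T_R·cos79° = 0 → T_R = 1.96325·T_L.
ΣF_y = 0: T_L·sin68° + T_R·sin79° = 210.
Substitute: T_L·(0.927184 + 1.96325·0.981627) = 210 → T_L = 73.5716 ≈ 73.57 lb.
Then T_R = 1.96325 × 73.5716 = 144.4 lb.

T_L = 73.57 lb, T_R = 144.4 lb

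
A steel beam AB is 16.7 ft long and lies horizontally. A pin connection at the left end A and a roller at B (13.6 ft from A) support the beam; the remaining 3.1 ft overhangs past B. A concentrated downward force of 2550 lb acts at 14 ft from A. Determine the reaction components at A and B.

A_x = 0, A_y = -75.00 lb, B_y = 2625 lb

ΣM about A: B_y·13.6 − 2550·14 = 0 → B_y = 35700/13.6 = 2625 lb.
ΣF_y = 0: A_y + 2625 − 2550 = 0 → A_y = -75.00 lb.
ΣF_x = 0: no horizontal applied forces, so A_x = 0.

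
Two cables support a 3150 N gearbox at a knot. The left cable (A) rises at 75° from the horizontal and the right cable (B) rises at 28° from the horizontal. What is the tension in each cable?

ΣF_x = 0: −T_A·cos75° + T_B·cos28° = 0 → T_B = 0.293131·T_A.
ΣF_y = 0: T_A·sin75° + T_B·sin28° = 3150.
Substitute: T_A·(0.965926 + 0.293131·0.469472) = 3150 → T_A = 2854.44 ≈ 2854 N.
Then T_B = 0.293131 × 2854.44 = 836.7 N.

T_A = 2854 N, T_B = 836.7 N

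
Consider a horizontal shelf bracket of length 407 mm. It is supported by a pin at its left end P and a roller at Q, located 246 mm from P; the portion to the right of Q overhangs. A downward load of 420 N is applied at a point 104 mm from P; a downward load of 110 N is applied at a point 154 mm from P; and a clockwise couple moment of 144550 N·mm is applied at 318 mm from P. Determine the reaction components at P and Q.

P_x = 0, P_y = -304.0 N, Q_y = 834.0 N

ΣM about P: Q_y·246 − 420·104 − 110·154 − 144550 = 0 → Q_y = 205170/246 = 834.024 ≈ 834.0 N.
ΣF_y = 0: P_y + 834.024 − 420 − 110 = 0 → P_y = -304.0 N.
ΣF_x = 0: no horizontal applied forces, so P_x = 0.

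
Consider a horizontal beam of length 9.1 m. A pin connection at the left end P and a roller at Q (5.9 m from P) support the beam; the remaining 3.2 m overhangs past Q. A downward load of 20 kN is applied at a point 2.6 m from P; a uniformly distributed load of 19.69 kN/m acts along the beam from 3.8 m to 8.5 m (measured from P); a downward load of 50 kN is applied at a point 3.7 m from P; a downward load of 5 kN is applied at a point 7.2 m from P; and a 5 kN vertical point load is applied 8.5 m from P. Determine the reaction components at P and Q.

P_x = 0, P_y = 22.60 kN, Q_y = 149.9 kN

Resultant of the distributed load: 19.69 × 4.7 = 92.543 kN at 6.15 m from P.
Taking moments about P: Q_y·5.9 − 20·2.6 − (19.69·4.7)·6.15 − 50·3.7 − 5·7.2 − 5·8.5 = 0 → Q_y = 884.63945/5.9 = 149.939 ≈ 149.9 kN.
ΣF_y = 0: P_y + 149.939 − 20 − 19.69·4.7 − 50 − 5 − 5 = 0 → P_y = 22.60 kN.
ΣF_x = 0: no horizontal applied forces, so P_x = 0.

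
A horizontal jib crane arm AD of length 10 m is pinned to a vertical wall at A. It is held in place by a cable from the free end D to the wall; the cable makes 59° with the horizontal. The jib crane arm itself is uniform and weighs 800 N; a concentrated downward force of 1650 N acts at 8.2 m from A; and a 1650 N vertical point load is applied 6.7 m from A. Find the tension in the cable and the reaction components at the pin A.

ΣM about A: T·sin59°·10 − 800·5 − 1650·8.2 − 1650·6.7 = 0 → T = 28585/(10·0.857167) = 3334.82 ≈ 3335 N.
ΣF_x = 0: A_x − T·cos59° = 0 → A_x = 3334.82 × 0.515038 = 1718 N.
ΣF_y = 0: A_y + T·sin59° − 800 − 1650 − 1650 = 0 → A_y = 4100 − 3334.82 × 0.857167 = 1242 N.

T = 3335 N, A_x = 1718 N, A_y = 1242 N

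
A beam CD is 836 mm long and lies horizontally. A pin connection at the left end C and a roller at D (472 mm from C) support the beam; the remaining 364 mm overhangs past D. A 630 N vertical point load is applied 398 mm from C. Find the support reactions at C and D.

ΣM about C: D_y·472 − 630·398 = 0 → D_y = 250740/472 = 531.229 ≈ 531.2 N.
ΣF_y = 0: C_y + 531.229 − 630 = 0 → C_y = 98.77 N.
ΣF_x = 0: no horizontal applied forces, so C_x = 0.

C_x = 0, C_y = 98.77 N, D_y = 531.2 N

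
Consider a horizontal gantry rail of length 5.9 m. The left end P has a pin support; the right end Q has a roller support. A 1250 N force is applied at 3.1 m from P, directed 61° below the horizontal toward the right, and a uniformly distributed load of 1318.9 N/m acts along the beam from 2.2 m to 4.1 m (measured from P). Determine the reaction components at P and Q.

P_x = -606.0 N, P_y = 1687 N, Q_y = 1912 N

Resultant of the distributed load: 1318.9 × 1.9 = 2505.91 N at 3.15 m from P.
ΣM about P: Q_y·5.9 − 1250·sin61°·3.1 − (1318.9·1.9)·3.15 = 0 → Q_y = 11282.8/5.9 = 1912.34 ≈ 1912 N.
ΣF_y = 0: P_y + 1912.34 − 1250·sin61° − 1318.9·1.9 = 0 → P_y = 1687 N.
ΣF_x = 0: P_x + 1250·cos61° = 0 → P_x = -606.0 N.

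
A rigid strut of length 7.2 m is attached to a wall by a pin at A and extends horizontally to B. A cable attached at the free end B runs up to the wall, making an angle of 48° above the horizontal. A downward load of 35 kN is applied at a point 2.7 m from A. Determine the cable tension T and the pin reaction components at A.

T = 17.66 kN, A_x = 11.82 kN, A_y = 21.88 kN

ΣM about A: T·sin48°·7.2 − 35·2.7 = 0 → T = 94.5/(7.2·0.743145) = 17.6614 ≈ 17.66 kN.
ΣF_x = 0: A_x − T·cos48° = 0 → A_x = 17.6614 × 0.669131 = 11.82 kN.
ΣF_y = 0: A_y + T·sin48° − 35 = 0 → A_y = 35 − 17.6614 × 0.743145 = 21.88 kN.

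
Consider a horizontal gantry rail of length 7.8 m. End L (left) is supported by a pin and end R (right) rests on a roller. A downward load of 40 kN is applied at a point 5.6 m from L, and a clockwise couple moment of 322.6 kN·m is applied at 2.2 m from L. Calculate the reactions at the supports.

Taking moments about L: R_y·7.8 − 40·5.6 − 322.6 = 0 → R_y = 546.6/7.8 = 70.0769 ≈ 70.08 kN.
ΣF_y = 0: L_y + 70.0769 − 40 = 0 → L_y = -30.08 kN.
ΣF_x = 0: no horizontal applied forces, so L_x = 0.

L_x = 0, L_y = -30.08 kN, R_y = 70.08 kN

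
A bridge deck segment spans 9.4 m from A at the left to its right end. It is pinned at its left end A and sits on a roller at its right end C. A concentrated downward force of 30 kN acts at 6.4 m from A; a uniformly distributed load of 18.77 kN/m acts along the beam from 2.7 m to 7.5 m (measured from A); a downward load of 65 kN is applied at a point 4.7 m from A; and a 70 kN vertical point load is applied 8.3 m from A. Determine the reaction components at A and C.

A_x = 0, A_y = 91.48 kN, C_y = 163.6 kN

Resultant of the distributed load: 18.77 × 4.8 = 90.096 kN at 5.1 m from A.
Moments about A: C_y·9.4 − 30·6.4 − (18.77·4.8)·5.1 − 65·4.7 − 70·8.3 = 0 → C_y = 1537.9896/9.4 = 163.616 ≈ 163.6 kN.
ΣF_y = 0: A_y + 163.616 − 30 − 18.77·4.8 − 65 − 70 = 0 → A_y = 91.48 kN.
ΣF_x = 0: no horizontal applied forces, so A_x = 0.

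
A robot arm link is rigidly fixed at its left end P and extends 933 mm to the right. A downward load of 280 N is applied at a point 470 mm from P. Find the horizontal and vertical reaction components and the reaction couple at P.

P_x = 0, P_y = 280.0 N, M_P = 131600 N·mm

ΣF_x = 0: P_x = 0.
ΣF_y = 0: P_y − 280 = 0 → P_y = 280.0 N.
ΣM about P: M_P − 280·470 = 0 → M_P = 131600 N·mm.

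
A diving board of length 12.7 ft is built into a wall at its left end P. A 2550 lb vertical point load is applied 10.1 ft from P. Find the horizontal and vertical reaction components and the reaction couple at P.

P_x = 0, P_y = 2550 lb, M_P = 25760 lb·ft

ΣF_x = 0: P_x = 0.
ΣF_y = 0: P_y − 2550 = 0 → P_y = 2550 lb.
ΣM about P: M_P − 2550·10.1 = 0 → M_P = 25760 lb·ft.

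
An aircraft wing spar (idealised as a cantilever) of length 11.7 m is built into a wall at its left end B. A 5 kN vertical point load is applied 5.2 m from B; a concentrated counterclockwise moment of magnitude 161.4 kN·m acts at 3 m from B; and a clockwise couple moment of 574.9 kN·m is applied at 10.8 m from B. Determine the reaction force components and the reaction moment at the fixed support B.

B_x = 0, B_y = 5.000 kN, M_B = 439.5 kN·m

ΣF_x = 0: B_x = 0.
ΣF_y = 0: B_y − 5 = 0 → B_y = 5.000 kN.
ΣM about B: M_B − 5·5.2 + 161.4 − 574.9 = 0 → M_B = 439.5 kN·m.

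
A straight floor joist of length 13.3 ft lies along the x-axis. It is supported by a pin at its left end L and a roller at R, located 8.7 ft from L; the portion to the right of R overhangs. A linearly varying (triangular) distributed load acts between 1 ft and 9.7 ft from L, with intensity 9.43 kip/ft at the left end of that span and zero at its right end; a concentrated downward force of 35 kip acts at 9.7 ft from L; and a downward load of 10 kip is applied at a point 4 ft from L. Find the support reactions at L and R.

Resultant of the triangular load: ½ × 9.43 × 8.7 = 41.0205 kip, acting at 3.9 ft from L (one-third of the span from the peak).
Moments about L: R_y·8.7 − (½·9.43·8.7)·3.9 − 35·9.7 − 10·4 = 0 → R_y = 539.47995/8.7 = 62.0092 ≈ 62.01 kip.
ΣF_y = 0: L_y + 62.0092 − ½·9.43·8.7 − 35 − 10 = 0 → L_y = 24.01 kip.
ΣF_x = 0: no horizontal applied forces, so L_x = 0.

L_x = 0, L_y = 24.01 kip, R_y = 62.01 kip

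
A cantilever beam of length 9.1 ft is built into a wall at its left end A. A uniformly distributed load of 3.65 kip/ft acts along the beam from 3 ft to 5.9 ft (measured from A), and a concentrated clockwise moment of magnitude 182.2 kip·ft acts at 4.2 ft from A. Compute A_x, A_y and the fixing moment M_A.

Resultant of the distributed load: 3.65 × 2.9 = 10.585 kip at 4.45 ft from A.
ΣF_x = 0: A_x = 0.
ΣF_y = 0: A_y − 3.65·2.9 = 0 → A_y = 10.59 kip.
ΣM about A: M_A − (3.65·2.9)·4.45 − 182.2 = 0 → M_A = 229.3 kip·ft.

A_x = 0, A_y = 10.59 kip, M_A = 229.3 kip·ft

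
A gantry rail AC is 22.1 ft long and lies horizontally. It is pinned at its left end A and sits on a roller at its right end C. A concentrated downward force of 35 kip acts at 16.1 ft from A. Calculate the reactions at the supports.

Moments about A: C_y·22.1 − 35·16.1 = 0 → C_y = 563.5/22.1 = 25.4977 ≈ 25.50 kip.
ΣF_y = 0: A_y + 25.4977 − 35 = 0 → A_y = 9.502 kip.
ΣF_x = 0: no horizontal applied forces, so A_x = 0.

A_x = 0, A_y = 9.502 kip, C_y = 25.50 kip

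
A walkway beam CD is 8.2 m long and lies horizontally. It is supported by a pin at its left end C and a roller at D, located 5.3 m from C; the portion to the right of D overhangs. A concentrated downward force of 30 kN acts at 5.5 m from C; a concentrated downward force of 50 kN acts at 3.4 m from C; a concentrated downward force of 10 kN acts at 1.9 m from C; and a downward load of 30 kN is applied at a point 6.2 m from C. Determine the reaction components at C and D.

Taking moments about C: D_y·5.3 − 30·5.5 − 50·3.4 − 10·1.9 − 30·6.2 = 0 → D_y = 540/5.3 = 101.887 ≈ 101.9 kN.
ΣF_y = 0: C_y + 101.887 − 30 − 50 − 10 − 30 = 0 → C_y = 18.11 kN.
ΣF_x = 0: no horizontal applied forces, so C_x = 0.

C_x = 0, C_y = 18.11 kN, D_y = 101.9 kN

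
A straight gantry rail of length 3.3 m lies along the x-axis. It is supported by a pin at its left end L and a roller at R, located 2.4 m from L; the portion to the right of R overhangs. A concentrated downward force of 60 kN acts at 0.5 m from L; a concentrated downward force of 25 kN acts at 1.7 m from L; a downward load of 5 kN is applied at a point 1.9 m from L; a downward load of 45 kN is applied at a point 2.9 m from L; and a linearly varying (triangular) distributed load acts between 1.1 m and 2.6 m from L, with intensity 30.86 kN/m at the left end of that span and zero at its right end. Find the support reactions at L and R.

L_x = 0, L_y = 54.17 kN, R_y = 104.0 kN

Resultant of the triangular load: ½ × 30.86 × 1.5 = 23.145 kN, acting at 1.6 m from L (one-third of the span from the peak).
Moments about L: R_y·2.4 − 60·0.5 − 25·1.7 − 5·1.9 − 45·2.9 − (½·30.86·1.5)·1.6 = 0 → R_y = 249.532/2.4 = 103.972 ≈ 104.0 kN.
ΣF_y = 0: L_y + 103.972 − 60 − 25 − 5 − 45 − ½·30.86·1.5 = 0 → L_y = 54.17 kN.
ΣF_x = 0: no horizontal applied forces, so L_x = 0.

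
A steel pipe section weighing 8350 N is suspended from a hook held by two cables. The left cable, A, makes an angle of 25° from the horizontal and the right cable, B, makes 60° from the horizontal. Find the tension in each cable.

ΣF_x = 0: −T_A·cos25° + T_B·cos60° = 0 → T_B = 1.81262·T_A.
ΣF_y = 0: T_A·sin25° + T_B·sin60° = 8350.
Substitute: T_A·(0.422618 + 1.81262·0.866025) = 8350 → T_A = 4190.94 ≈ 4191 N.
Then T_B = 1.81262 × 4190.94 = 7597 N.

T_A = 4191 N, T_B = 7597 N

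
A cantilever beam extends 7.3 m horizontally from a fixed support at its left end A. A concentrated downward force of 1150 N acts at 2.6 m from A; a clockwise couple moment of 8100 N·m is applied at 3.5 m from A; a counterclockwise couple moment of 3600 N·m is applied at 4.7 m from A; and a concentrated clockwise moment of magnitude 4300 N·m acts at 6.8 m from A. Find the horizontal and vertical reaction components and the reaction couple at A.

ΣF_x = 0: A_x = 0.
ΣF_y = 0: A_y − 1150 = 0 → A_y = 1150 N.
ΣM about A: M_A − 1150·2.6 − 8100 + 3600 − 4300 = 0 → M_A = 11790 N·m.

A_x = 0, A_y = 1150 N, M_A = 11790 N·m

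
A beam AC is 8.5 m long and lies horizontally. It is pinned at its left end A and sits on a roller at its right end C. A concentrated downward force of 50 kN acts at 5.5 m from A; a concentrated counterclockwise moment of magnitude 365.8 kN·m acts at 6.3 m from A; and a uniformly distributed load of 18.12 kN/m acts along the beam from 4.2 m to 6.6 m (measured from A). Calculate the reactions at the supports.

Resultant of the distributed load: 18.12 × 2.4 = 43.488 kN at 5.4 m from A.
ΣM about A: C_y·8.5 − 50·5.5 + 365.8 − (18.12·2.4)·5.4 = 0 → C_y = 144.0352/8.5 = 16.9453 ≈ 16.95 kN.
ΣF_y = 0: A_y + 16.9453 − 50 − 18.12·2.4 = 0 → A_y = 76.54 kN.
ΣF_x = 0: no horizontal applied forces, so A_x = 0.

A_x = 0, A_y = 76.54 kN, C_y = 16.95 kN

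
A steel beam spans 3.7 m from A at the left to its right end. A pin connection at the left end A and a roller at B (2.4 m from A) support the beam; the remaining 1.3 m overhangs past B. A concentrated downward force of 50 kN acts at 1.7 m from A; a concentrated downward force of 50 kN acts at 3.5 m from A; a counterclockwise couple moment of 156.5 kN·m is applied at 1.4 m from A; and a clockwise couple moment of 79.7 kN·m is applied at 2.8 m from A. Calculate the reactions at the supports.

Taking moments about A: B_y·2.4 − 50·1.7 − 50·3.5 + 156.5 − 79.7 = 0 → B_y = 183.2/2.4 = 76.3333 ≈ 76.33 kN.
ΣF_y = 0: A_y + 76.3333 − 50 − 50 = 0 → A_y = 23.67 kN.
ΣF_x = 0: no horizontal applied forces, so A_x = 0.

A_x = 0, A_y = 23.67 kN, B_y = 76.33 kN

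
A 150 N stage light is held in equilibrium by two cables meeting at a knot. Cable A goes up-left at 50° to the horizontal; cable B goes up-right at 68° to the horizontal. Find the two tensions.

T_A = 63.64 N, T_B = 109.2 N

ΣF_x = 0: −T_A·cos50° + T_B·cos68° = 0 → T_B = 1.7159·T_A.
ΣF_y = 0: T_A·sin50° + T_B·sin68° = 150.
Substitute: T_A·(0.766044 + 1.7159·0.927184) = 150 → T_A = 63.6402 ≈ 63.64 N.
Then T_B = 1.7159 × 63.6402 = 109.2 N.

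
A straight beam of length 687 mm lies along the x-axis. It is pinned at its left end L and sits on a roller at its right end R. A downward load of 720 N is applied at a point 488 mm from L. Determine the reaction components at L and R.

L_x = 0, L_y = 208.6 N, R_y = 511.4 N

ΣM about L: R_y·687 − 720·488 = 0 → R_y = 351360/687 = 511.441 ≈ 511.4 N.
ΣF_y = 0: L_y + 511.441 − 720 = 0 → L_y = 208.6 N.
ΣF_x = 0: no horizontal applied forces, so L_x = 0.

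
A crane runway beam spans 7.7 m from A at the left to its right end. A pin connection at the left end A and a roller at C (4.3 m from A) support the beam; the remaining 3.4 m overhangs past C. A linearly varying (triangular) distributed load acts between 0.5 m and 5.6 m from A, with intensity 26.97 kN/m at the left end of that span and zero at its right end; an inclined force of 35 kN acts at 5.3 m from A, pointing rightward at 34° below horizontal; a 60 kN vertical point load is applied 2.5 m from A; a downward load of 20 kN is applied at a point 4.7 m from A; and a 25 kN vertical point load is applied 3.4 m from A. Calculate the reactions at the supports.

Resultant of the triangular load: ½ × 26.97 × 5.1 = 68.7735 kN, acting at 2.2 m from A (one-third of the span from the peak).
ΣM about A: C_y·4.3 − (½·26.97·5.1)·2.2 − 35·sin34°·5.3 − 60·2.5 − 20·4.7 − 25·3.4 = 0 → C_y = 584.032/4.3 = 135.821 ≈ 135.8 kN.
ΣF_y = 0: A_y + 135.821 − ½·26.97·5.1 − 35·sin34° − 60 − 20 − 25 = 0 → A_y = 57.52 kN.
ΣF_x = 0: A_x + 35·cos34° = 0 → A_x = -29.02 kN.

A_x = -29.02 kN, A_y = 57.52 kN, C_y = 135.8 kN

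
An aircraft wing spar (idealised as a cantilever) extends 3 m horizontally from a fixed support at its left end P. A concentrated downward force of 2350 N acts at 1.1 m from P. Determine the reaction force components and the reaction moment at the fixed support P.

ΣF_x = 0: P_x = 0.
ΣF_y = 0: P_y − 2350 = 0 → P_y = 2350 N.
ΣM about P: M_P − 2350·1.1 = 0 → M_P = 2585 N·m.

P_x = 0, P_y = 2350 N, M_P = 2585 N·m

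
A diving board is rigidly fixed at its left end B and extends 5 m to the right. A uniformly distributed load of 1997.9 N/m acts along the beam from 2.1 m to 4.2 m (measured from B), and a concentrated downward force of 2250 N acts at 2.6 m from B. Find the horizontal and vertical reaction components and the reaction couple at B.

B_x = 0, B_y = 6446 N, M_B = 19070 N·m

Resultant of the distributed load: 1997.9 × 2.1 = 4195.59 N at 3.15 m from B.
ΣF_x = 0: B_x = 0.
ΣF_y = 0: B_y − 1997.9·2.1 − 2250 = 0 → B_y = 6446 N.
ΣM about B: M_B − (1997.9·2.1)·3.15 − 2250·2.6 = 0 → M_B = 19070 N·m.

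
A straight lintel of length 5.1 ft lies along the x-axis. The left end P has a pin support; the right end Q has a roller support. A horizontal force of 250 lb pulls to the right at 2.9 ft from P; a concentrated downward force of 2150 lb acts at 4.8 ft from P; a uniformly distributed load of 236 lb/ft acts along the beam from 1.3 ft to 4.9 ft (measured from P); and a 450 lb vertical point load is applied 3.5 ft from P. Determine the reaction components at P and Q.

Resultant of the distributed load: 236 × 3.6 = 849.6 lb at 3.1 ft from P.
ΣM about P: Q_y·5.1 − 2150·4.8 − (236·3.6)·3.1 − 450·3.5 = 0 → Q_y = 14528.76/5.1 = 2848.78 ≈ 2849 lb.
ΣF_y = 0: P_y + 2848.78 − 2150 − 236·3.6 − 450 = 0 → P_y = 600.8 lb.
ΣF_x = 0: P_x + 250 = 0 → P_x = -250.0 lb.

P_x = -250.0 lb, P_y = 600.8 lb, Q_y = 2849 lb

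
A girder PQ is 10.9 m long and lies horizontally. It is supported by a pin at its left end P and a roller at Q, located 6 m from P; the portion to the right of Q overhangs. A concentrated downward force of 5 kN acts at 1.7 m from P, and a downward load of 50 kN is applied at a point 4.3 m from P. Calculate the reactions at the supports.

P_x = 0, P_y = 17.75 kN, Q_y = 37.25 kN

Moments about P: Q_y·6 − 5·1.7 − 50·4.3 = 0 → Q_y = 223.5/6 = 37.25 kN.
ΣF_y = 0: P_y + 37.25 − 5 − 50 = 0 → P_y = 17.75 kN.
ΣF_x = 0: no horizontal applied forces, so P_x = 0.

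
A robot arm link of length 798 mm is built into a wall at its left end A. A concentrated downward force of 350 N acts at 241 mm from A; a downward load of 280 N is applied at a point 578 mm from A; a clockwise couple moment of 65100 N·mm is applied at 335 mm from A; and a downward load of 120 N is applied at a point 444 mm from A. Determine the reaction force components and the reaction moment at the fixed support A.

ΣF_x = 0: A_x = 0.
ΣF_y = 0: A_y − 350 − 280 − 120 = 0 → A_y = 750.0 N.
ΣM about A: M_A − 350·241 − 280·578 − 65100 − 120·444 = 0 → M_A = 364600 N·mm.

A_x = 0, A_y = 750.0 N, M_A = 364600 N·mm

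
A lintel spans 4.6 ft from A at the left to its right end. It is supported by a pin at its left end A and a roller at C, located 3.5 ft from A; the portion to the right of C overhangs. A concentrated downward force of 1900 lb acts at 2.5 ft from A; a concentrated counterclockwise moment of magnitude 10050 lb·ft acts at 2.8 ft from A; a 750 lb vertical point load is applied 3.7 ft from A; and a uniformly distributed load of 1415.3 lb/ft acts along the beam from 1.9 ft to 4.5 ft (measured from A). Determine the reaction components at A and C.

Resultant of the distributed load: 1415.3 × 2.6 = 3679.78 lb at 3.2 ft from A.
Taking moments about A: C_y·3.5 − 1900·2.5 + 10050 − 750·3.7 − (1415.3·2.6)·3.2 = 0 → C_y = 9250.296/3.5 = 2642.94 ≈ 2643 lb.
ΣF_y = 0: A_y + 2642.94 − 1900 − 750 − 1415.3·2.6 = 0 → A_y = 3687 lb.
ΣF_x = 0: no horizontal applied forces, so A_x = 0.

A_x = 0, A_y = 3687 lb, C_y = 2643 lb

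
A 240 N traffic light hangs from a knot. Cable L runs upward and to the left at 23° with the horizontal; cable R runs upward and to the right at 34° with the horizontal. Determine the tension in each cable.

T_L = 237.2 N, T_R = 263.4 N

ΣF_x = 0: −T_L·cos23° + T_R·cos34° = 0 → T_R = 1.11033·T_L.
ΣF_y = 0: T_L·sin23° + T_R·sin34° = 240.
Substitute: T_L·(0.390731 + 1.11033·0.559193) = 240 → T_L = 237.243 ≈ 237.2 N.
Then T_R = 1.11033 × 237.243 = 263.4 N.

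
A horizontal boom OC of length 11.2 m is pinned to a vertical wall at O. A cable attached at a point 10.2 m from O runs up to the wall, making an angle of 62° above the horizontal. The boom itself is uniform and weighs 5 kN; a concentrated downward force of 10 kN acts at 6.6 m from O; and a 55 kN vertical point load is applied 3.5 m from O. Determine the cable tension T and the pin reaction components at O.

ΣM about O: T·sin62°·10.2 − 5·5.6 − 10·6.6 − 55·3.5 = 0 → T = 286.5/(10.2·0.882948) = 31.8119 ≈ 31.81 kN.
ΣF_x = 0: O_x − T·cos62° = 0 → O_x = 31.8119 × 0.469472 = 14.93 kN.
ΣF_y = 0: O_y + T·sin62° − 5 − 10 − 55 = 0 → O_y = 70 − 31.8119 × 0.882948 = 41.91 kN.

T = 31.81 kN, O_x = 14.93 kN, O_y = 41.91 kN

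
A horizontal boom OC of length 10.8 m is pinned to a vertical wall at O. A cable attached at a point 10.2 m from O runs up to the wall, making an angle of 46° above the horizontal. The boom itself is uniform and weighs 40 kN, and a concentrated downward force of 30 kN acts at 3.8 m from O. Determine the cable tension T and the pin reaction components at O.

T = 44.98 kN, O_x = 31.24 kN, O_y = 37.65 kN

ΣM about O: T·sin46°·10.2 − 40·5.4 − 30·3.8 = 0 → T = 330/(10.2·0.71934) = 44.9759 ≈ 44.98 kN.
ΣF_x = 0: O_x − T·cos46° = 0 → O_x = 44.9759 × 0.694658 = 31.24 kN.
ΣF_y = 0: O_y + T·sin46° − 40 − 30 = 0 → O_y = 70 − 44.9759 × 0.71934 = 37.65 kN.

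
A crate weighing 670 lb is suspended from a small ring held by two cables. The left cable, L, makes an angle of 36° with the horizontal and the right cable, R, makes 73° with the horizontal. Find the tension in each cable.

ΣF_x = 0: −T_L·cos36° + T_R·cos73° = 0 → T_R = 2.76708·T_L.
ΣF_y = 0: T_L·sin36° + T_R·sin73° = 670.
Substitute: T_L·(0.587785 + 2.76708·0.956305) = 670 → T_L = 207.177 ≈ 207.2 lb.
Then T_R = 2.76708 × 207.177 = 573.3 lb.

T_L = 207.2 lb, T_R = 573.3 lb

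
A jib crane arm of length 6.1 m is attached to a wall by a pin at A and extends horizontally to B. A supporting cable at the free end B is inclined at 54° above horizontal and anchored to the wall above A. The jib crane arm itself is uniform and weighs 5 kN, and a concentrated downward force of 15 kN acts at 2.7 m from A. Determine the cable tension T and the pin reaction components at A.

T = 11.30 kN, A_x = 6.640 kN, A_y = 10.86 kN

ΣM about A: T·sin54°·6.1 − 5·3.05 − 15·2.7 = 0 → T = 55.75/(6.1·0.809017) = 11.2969 ≈ 11.30 kN.
ΣF_x = 0: A_x − T·cos54° = 0 → A_x = 11.2969 × 0.587785 = 6.640 kN.
ΣF_y = 0: A_y + T·sin54° − 5 − 15 = 0 → A_y = 20 − 11.2969 × 0.809017 = 10.86 kN.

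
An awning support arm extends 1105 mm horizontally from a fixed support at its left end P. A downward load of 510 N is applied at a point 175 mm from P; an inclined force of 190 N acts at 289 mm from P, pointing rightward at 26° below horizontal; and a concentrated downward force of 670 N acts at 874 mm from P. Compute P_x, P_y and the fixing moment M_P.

P_x = -170.8 N, P_y = 1263 N, M_P = 698900 N·mm

ΣF_x = 0: P_x + 190·cos26° = 0 → P_x = -170.8 N.
ΣF_y = 0: P_y − 510 − 190·sin26° − 670 = 0 → P_y = 1263 N.
ΣM about P: M_P − 510·175 − 190·sin26°·289 − 670·874 = 0 → M_P = 698900 N·mm.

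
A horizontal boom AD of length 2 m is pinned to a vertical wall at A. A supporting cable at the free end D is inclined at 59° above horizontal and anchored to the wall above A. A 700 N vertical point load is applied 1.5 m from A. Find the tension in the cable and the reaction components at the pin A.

ΣM about A: T·sin59°·2 − 700·1.5 = 0 → T = 1050/(2·0.857167) = 612.483 ≈ 612.5 N.
ΣF_x = 0: A_x − T·cos59° = 0 → A_x = 612.483 × 0.515038 = 315.5 N.
ΣF_y = 0: A_y + T·sin59° − 700 = 0 → A_y = 700 − 612.483 × 0.857167 = 175.0 N.

T = 612.5 N, A_x = 315.5 N, A_y = 175.0 N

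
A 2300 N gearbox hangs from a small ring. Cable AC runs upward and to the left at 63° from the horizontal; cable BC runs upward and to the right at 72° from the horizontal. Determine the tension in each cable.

ΣF_x = 0: −T_AC·cos63° + T_BC·cos72° = 0 → T_BC = 1.46914·T_AC.
ΣF_y = 0: T_AC·sin63° + T_BC·sin72° = 2300.
Substitute: T_AC·(0.891007 + 1.46914·0.951057) = 2300 → T_AC = 1005.14 ≈ 1005 N.
Then T_BC = 1.46914 × 1005.14 = 1477 N.

T_AC = 1005 N, T_BC = 1477 N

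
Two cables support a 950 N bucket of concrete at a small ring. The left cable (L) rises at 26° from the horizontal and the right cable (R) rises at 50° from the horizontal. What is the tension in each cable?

T_L = 629.3 N, T_R = 880.0 N

ΣF_x = 0: −T_L·cos26° + T_R·cos50° = 0 → T_R = 1.39828·T_L.
ΣF_y = 0: T_L·sin26° + T_R·sin50° = 950.
Substitute: T_L·(0.438371 + 1.39828·0.766044) = 950 → T_L = 629.341 ≈ 629.3 N.
Then T_R = 1.39828 × 629.341 = 880.0 N.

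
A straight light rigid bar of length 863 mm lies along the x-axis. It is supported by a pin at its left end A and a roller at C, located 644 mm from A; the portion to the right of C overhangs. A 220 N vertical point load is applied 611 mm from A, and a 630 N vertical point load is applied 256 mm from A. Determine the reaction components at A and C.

ΣM about A: C_y·644 − 220·611 − 630·256 = 0 → C_y = 295700/644 = 459.161 ≈ 459.2 N.
ΣF_y = 0: A_y + 459.161 − 220 − 630 = 0 → A_y = 390.8 N.
ΣF_x = 0: no horizontal applied forces, so A_x = 0.

A_x = 0, A_y = 390.8 N, C_y = 459.2 N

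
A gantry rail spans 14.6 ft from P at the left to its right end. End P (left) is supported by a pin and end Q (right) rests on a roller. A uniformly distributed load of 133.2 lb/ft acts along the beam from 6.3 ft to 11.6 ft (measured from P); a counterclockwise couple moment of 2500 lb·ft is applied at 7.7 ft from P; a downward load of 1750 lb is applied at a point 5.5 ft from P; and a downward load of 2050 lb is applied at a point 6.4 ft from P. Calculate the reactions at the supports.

Resultant of the distributed load: 133.2 × 5.3 = 705.96 lb at 8.95 ft from P.
ΣM about P: Q_y·14.6 − (133.2·5.3)·8.95 + 2500 − 1750·5.5 − 2050·6.4 = 0 → Q_y = 26563.342/14.6 = 1819.41 ≈ 1819 lb.
ΣF_y = 0: P_y + 1819.41 − 133.2·5.3 − 1750 − 2050 = 0 → P_y = 2687 lb.
ΣF_x = 0: no horizontal applied forces, so P_x = 0.

P_x = 0, P_y = 2687 lb, Q_y = 1819 lb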